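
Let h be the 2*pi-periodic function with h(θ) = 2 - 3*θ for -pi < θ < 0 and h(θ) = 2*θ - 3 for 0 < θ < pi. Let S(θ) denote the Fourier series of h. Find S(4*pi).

-1/2

θ = 4*pi differs from θ = 0 by 2 full period(s), and the series is 2*pi-periodic.
At θ = 0 the one-sided limits are h(0^-) = 2 and h(0^+) = -3.
By Dirichlet's theorem the series converges to their average, [(2) + (-3)]/2 = -1/2.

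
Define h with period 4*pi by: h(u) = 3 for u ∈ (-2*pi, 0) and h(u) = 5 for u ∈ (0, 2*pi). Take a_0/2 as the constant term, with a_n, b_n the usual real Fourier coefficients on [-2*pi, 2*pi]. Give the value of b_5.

b_5 = (1/(2*pi)) ∫_{-2*pi}^{2*pi} h(u) sin(5*u/2) du.
Split the integral at the breakpoints.
Directly, an antiderivative of (3) sin(5*u/2) is -6*cos(5*u/2)/5; evaluating from -2*pi to 0: ∫_{-2*pi}^{0} (3) sin(5*u/2) du = (-6/5) - (6/5) = -12/5.
Directly, an antiderivative of (5) sin(5*u/2) is -2*cos(5*u/2); evaluating from 0 to 2*pi: ∫_{0}^{2*pi} (5) sin(5*u/2) du = (2) - (-2) = 4.
Summing the pieces and multiplying by (1/(2*pi)) gives b_5 = 4/(5*pi).

4/(5*pi)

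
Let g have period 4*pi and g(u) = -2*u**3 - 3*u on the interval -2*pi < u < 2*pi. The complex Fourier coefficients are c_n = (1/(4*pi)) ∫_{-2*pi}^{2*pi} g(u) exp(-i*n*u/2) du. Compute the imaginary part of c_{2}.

9 - 8*pi**2

Since g is real-valued, Im(c_{2}) = -(1/(4*pi)) ∫_{-2*pi}^{2*pi} g(u) sin(u) du = -b_{2}/2.
g is odd and sin(u) is odd, so the integrand is even: ∫_{-2*pi}^{2*pi} g(u) sin(u) du = 2∫_0^{2*pi} g(u) sin(u) du.
Integrating by parts three times (tabular method), an antiderivative of (-2*u**3 - 3*u) sin(u) is 2*u**3*cos(u) - 6*u**2*sin(u) - 9*u*cos(u) + 9*sin(u); evaluating from 0 to 2*pi: ∫_{0}^{2*pi} (-2*u**3 - 3*u) sin(u) du = (-18*pi + 16*pi**3) - (0) = -18*pi + 16*pi**3.
So ∫_{-2*pi}^{2*pi} g(u) sin(u) du = -36*pi + 32*pi**3.
Hence Im(c_{2}) = (-1/(4*pi))·(-36*pi + 32*pi**3) = 9 - 8*pi**2.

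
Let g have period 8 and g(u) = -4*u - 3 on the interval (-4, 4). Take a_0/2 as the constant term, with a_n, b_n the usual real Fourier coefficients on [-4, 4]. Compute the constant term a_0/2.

a_0 = 1/4 ∫_{-4}^{4} g(u) du = 1/4 · (-24) = -6.
So the constant term a_0/2 = -3.

-3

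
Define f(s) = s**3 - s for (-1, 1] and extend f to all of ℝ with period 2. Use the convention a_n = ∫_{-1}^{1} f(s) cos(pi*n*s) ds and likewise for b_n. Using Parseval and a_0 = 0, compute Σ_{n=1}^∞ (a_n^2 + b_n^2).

16/105

Parseval: a_0^2/2 + Σ_{n≥1} (a_n^2+b_n^2) = ∫_{-1}^{1} f(s)^2 ds = 16/105.
Subtract a_0^2/2 = 0: Σ (a_n^2+b_n^2) = 16/105.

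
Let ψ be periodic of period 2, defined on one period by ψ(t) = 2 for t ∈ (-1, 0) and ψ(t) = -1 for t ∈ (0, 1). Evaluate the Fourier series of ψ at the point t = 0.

At t = 0 the one-sided limits are ψ(0^-) = 2 and ψ(0^+) = -1.
By Dirichlet's theorem the series converges to their average, [(2) + (-1)]/2 = 1/2.

1/2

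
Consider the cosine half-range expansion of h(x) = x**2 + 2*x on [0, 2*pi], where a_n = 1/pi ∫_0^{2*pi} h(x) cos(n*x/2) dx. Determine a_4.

a_4 = 1/pi ∫_0^{2*pi} (x**2 + 2*x) cos(2*x) dx.
Integrating by parts twice (tabular method), an antiderivative of (x**2 + 2*x) cos(2*x) is x**2*sin(2*x)/2 + x*sin(2*x) + x*cos(2*x)/2 - sin(2*x)/4 + cos(2*x)/2; evaluating from 0 to 2*pi: ∫_{0}^{2*pi} (x**2 + 2*x) cos(2*x) dx = (1/2 + pi) - (1/2) = pi.
Hence a_4 = (1/pi)·(pi) = 1.

1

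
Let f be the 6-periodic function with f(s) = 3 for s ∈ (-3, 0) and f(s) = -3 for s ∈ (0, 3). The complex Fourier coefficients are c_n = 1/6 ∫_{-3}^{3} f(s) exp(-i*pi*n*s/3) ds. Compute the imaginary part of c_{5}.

6/(5*pi)

Since f is real-valued, Im(c_{5}) = -1/6 ∫_{-3}^{3} f(s) sin(5*pi*s/3) ds = -b_{5}/2.
f is odd and sin(5*pi*s/3) is odd, so the integrand is even: ∫_{-3}^{3} f(s) sin(5*pi*s/3) ds = 2∫_0^{3} f(s) sin(5*pi*s/3) ds.
Directly, an antiderivative of (-3) sin(5*pi*s/3) is 9*cos(5*pi*s/3)/(5*pi); evaluating from 0 to 3: ∫_{0}^{3} (-3) sin(5*pi*s/3) ds = (-9/(5*pi)) - (9/(5*pi)) = -18/(5*pi).
So ∫_{-3}^{3} f(s) sin(5*pi*s/3) ds = -36/(5*pi).
Hence Im(c_{5}) = (-1/6)·(-36/(5*pi)) = 6/(5*pi).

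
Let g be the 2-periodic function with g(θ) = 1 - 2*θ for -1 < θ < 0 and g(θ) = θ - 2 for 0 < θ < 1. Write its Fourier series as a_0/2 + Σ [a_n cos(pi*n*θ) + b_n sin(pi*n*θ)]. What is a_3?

-2/(3*pi**2)

a_3 = ∫_{-1}^{1} g(θ) cos(3*pi*θ) dθ.
Split the integral at the breakpoints.
Integrating by parts (boundary term plus one more integral), an antiderivative of (1 - 2*θ) cos(3*pi*θ) is -2*θ*sin(3*pi*θ)/(3*pi) + sin(3*pi*θ)/(3*pi) - 2*cos(3*pi*θ)/(9*pi**2); evaluating from -1 to 0: ∫_{-1}^{0} (1 - 2*θ) cos(3*pi*θ) dθ = (-2/(9*pi**2)) - (2/(9*pi**2)) = -4/(9*pi**2).
Integrating by parts (boundary term plus one more integral), an antiderivative of (θ - 2) cos(3*pi*θ) is θ*sin(3*pi*θ)/(3*pi) - 2*sin(3*pi*θ)/(3*pi) + cos(3*pi*θ)/(9*pi**2); evaluating from 0 to 1: ∫_{0}^{1} (θ - 2) cos(3*pi*θ) dθ = (-1/(9*pi**2)) - (1/(9*pi**2)) = -2/(9*pi**2).
Summing the pieces gives a_3 = -2/(3*pi**2).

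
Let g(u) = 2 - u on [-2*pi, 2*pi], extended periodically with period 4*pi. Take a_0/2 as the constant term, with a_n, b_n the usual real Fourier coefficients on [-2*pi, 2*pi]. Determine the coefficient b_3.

b_3 = (1/(2*pi)) ∫_{-2*pi}^{2*pi} g(u) sin(3*u/2) du.
Integrating by parts (boundary term plus one more integral), an antiderivative of (2 - u) sin(3*u/2) is 2*u*cos(3*u/2)/3 - 4*sin(3*u/2)/9 - 4*cos(3*u/2)/3; evaluating from -2*pi to 2*pi: ∫_{-2*pi}^{2*pi} (2 - u) sin(3*u/2) du = (4/3 - 4*pi/3) - (4/3 + 4*pi/3) = -8*pi/3.
Hence b_3 = (1/(2*pi))·(-8*pi/3) = -4/3.

-4/3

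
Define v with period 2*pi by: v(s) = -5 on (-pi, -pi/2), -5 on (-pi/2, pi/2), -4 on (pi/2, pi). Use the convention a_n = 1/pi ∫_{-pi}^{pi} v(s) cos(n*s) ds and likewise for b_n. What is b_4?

b_4 = 1/pi ∫_{-pi}^{pi} v(s) sin(4*s) ds.
Split the integral at the breakpoints.
Directly, an antiderivative of (-5) sin(4*s) is 5*cos(4*s)/4; evaluating from -pi to -pi/2: ∫_{-pi}^{-pi/2} (-5) sin(4*s) ds = (5/4) - (5/4) = 0.
Directly, an antiderivative of (-5) sin(4*s) is 5*cos(4*s)/4; evaluating from -pi/2 to pi/2: ∫_{-pi/2}^{pi/2} (-5) sin(4*s) ds = (5/4) - (5/4) = 0.
Directly, an antiderivative of (-4) sin(4*s) is cos(4*s); evaluating from pi/2 to pi: ∫_{pi/2}^{pi} (-4) sin(4*s) ds = (1) - (1) = 0.
Summing the pieces and multiplying by (1/pi) gives b_4 = 0.

0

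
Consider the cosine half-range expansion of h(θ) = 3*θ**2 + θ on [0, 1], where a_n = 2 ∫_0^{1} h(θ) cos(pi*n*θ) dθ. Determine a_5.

-16/(25*pi**2)

a_5 = 2 ∫_0^{1} (3*θ**2 + θ) cos(5*pi*θ) dθ.
Integrating by parts twice (tabular method), an antiderivative of (3*θ**2 + θ) cos(5*pi*θ) is 3*θ**2*sin(5*pi*θ)/(5*pi) + θ*sin(5*pi*θ)/(5*pi) + 6*θ*cos(5*pi*θ)/(25*pi**2) - 6*sin(5*pi*θ)/(125*pi**3) + cos(5*pi*θ)/(25*pi**2); evaluating from 0 to 1: ∫_{0}^{1} (3*θ**2 + θ) cos(5*pi*θ) dθ = (-7/(25*pi**2)) - (1/(25*pi**2)) = -8/(25*pi**2).
Hence a_5 = 2·(-8/(25*pi**2)) = -16/(25*pi**2).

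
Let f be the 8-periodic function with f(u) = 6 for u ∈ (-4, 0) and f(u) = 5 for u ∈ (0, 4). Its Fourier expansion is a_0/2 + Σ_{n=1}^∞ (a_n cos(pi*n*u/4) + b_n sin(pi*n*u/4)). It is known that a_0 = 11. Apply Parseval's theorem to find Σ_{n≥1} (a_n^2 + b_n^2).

1/2

Parseval: a_0^2/2 + Σ_{n≥1} (a_n^2+b_n^2) = 1/4 ∫_{-4}^{4} f(u)^2 du = 61.
Subtract a_0^2/2 = 121/2: Σ (a_n^2+b_n^2) = 1/2.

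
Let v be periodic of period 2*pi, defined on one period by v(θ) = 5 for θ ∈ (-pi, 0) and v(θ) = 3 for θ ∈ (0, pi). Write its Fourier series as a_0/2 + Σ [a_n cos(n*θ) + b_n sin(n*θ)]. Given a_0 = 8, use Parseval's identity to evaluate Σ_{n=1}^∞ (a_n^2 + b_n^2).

Parseval: a_0^2/2 + Σ_{n≥1} (a_n^2+b_n^2) = 1/pi ∫_{-pi}^{pi} v(θ)^2 dθ = 34.
Subtract a_0^2/2 = 32: Σ (a_n^2+b_n^2) = 2.

2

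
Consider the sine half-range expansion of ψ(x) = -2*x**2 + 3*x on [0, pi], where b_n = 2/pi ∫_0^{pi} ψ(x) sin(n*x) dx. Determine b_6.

b_6 = 2/pi ∫_0^{pi} (-2*x**2 + 3*x) sin(6*x) dx.
Integrating by parts twice (tabular method), an antiderivative of (-2*x**2 + 3*x) sin(6*x) is x**2*cos(6*x)/3 - x*sin(6*x)/9 - x*cos(6*x)/2 + sin(6*x)/12 - cos(6*x)/54; evaluating from 0 to pi: ∫_{0}^{pi} (-2*x**2 + 3*x) sin(6*x) dx = (-pi/2 - 1/54 + pi**2/3) - (-1/54) = pi*(-3 + 2*pi)/6.
Hence b_6 = (2/pi)·(pi*(-3 + 2*pi)/6) = -1 + 2*pi/3.

-1 + 2*pi/3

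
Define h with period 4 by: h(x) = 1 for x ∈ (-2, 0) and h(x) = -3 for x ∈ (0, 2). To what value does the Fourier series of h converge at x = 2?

At x = 2 the one-sided limits are h(2^-) = -3 and h(2^+) = 1.
By Dirichlet's theorem the series converges to their average, [(-3) + (1)]/2 = -1.

-1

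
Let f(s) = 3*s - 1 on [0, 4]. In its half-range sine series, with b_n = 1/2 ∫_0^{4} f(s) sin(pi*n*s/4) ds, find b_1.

b_1 = 1/2 ∫_0^{4} (3*s - 1) sin(pi*s/4) ds.
Integrating by parts (boundary term plus one more integral), an antiderivative of (3*s - 1) sin(pi*s/4) is -12*s*cos(pi*s/4)/pi + 48*sin(pi*s/4)/pi**2 + 4*cos(pi*s/4)/pi; evaluating from 0 to 4: ∫_{0}^{4} (3*s - 1) sin(pi*s/4) ds = (44/pi) - (4/pi) = 40/pi.
Hence b_1 = (1/2)·(40/pi) = 20/pi.

20/pi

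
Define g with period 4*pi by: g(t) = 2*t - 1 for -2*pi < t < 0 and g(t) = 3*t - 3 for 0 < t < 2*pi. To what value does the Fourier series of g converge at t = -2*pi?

-2 + pi

At t = -2*pi the one-sided limits are g(-2*pi^-) = -3 + 6*pi and g(-2*pi^+) = -4*pi - 1.
By Dirichlet's theorem the series converges to their average, [(-3 + 6*pi) + (-4*pi - 1)]/2 = -2 + pi.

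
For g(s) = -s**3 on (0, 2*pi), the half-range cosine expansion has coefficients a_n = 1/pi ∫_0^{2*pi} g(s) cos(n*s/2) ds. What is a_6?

-4*pi/3

a_6 = 1/pi ∫_0^{2*pi} (-s**3) cos(3*s) ds.
Integrating by parts three times (tabular method), an antiderivative of (-s**3) cos(3*s) is -s**3*sin(3*s)/3 - s**2*cos(3*s)/3 + 2*s*sin(3*s)/9 + 2*cos(3*s)/27; evaluating from 0 to 2*pi: ∫_{0}^{2*pi} (-s**3) cos(3*s) ds = (2/27 - 4*pi**2/3) - (2/27) = -4*pi**2/3.
Hence a_6 = (1/pi)·(-4*pi**2/3) = -4*pi/3.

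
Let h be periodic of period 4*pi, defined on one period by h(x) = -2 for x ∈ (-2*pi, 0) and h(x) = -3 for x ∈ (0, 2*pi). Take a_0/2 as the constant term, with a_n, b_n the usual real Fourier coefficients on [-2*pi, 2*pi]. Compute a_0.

-5

a_0 = (1/(2*pi)) ∫_{-2*pi}^{2*pi} h(x) dx = (1/(2*pi)) · (-10*pi) = -5.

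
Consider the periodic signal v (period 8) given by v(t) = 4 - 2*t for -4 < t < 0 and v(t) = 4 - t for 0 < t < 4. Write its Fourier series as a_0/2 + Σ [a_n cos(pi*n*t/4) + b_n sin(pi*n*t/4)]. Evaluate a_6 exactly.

0

a_6 = 1/4 ∫_{-4}^{4} v(t) cos(3*pi*t/2) dt.
Split the integral at the breakpoints.
Integrating by parts (boundary term plus one more integral), an antiderivative of (4 - 2*t) cos(3*pi*t/2) is -4*t*sin(3*pi*t/2)/(3*pi) + 8*sin(3*pi*t/2)/(3*pi) - 8*cos(3*pi*t/2)/(9*pi**2); evaluating from -4 to 0: ∫_{-4}^{0} (4 - 2*t) cos(3*pi*t/2) dt = (-8/(9*pi**2)) - (-8/(9*pi**2)) = 0.
Integrating by parts (boundary term plus one more integral), an antiderivative of (4 - t) cos(3*pi*t/2) is -2*t*sin(3*pi*t/2)/(3*pi) + 8*sin(3*pi*t/2)/(3*pi) - 4*cos(3*pi*t/2)/(9*pi**2); evaluating from 0 to 4: ∫_{0}^{4} (4 - t) cos(3*pi*t/2) dt = (-4/(9*pi**2)) - (-4/(9*pi**2)) = 0.
Summing the pieces and multiplying by (1/4) gives a_6 = 0.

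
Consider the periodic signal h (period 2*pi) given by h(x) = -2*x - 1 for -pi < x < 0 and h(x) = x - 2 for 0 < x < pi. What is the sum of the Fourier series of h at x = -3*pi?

-3/2 + 3*pi/2

x = -3*pi differs from x = -pi by -1 full period(s), and the series is 2*pi-periodic.
At x = -pi the one-sided limits are h(-pi^-) = -2 + pi and h(-pi^+) = -1 + 2*pi.
By Dirichlet's theorem the series converges to their average, [(-2 + pi) + (-1 + 2*pi)]/2 = -3/2 + 3*pi/2.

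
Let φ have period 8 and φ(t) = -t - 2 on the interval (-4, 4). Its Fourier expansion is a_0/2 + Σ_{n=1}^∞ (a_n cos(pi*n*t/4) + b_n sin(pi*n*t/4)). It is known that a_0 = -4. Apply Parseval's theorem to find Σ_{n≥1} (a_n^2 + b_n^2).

Parseval: a_0^2/2 + Σ_{n≥1} (a_n^2+b_n^2) = 1/4 ∫_{-4}^{4} φ(t)^2 dt = 56/3.
Subtract a_0^2/2 = 8: Σ (a_n^2+b_n^2) = 32/3.

32/3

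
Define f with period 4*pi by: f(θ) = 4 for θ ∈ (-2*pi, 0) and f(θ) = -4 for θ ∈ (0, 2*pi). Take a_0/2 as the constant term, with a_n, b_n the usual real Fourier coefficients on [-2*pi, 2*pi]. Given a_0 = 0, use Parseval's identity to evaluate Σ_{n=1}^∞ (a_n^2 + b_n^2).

Parseval: a_0^2/2 + Σ_{n≥1} (a_n^2+b_n^2) = (1/(2*pi)) ∫_{-2*pi}^{2*pi} f(θ)^2 dθ = 32.
Subtract a_0^2/2 = 0: Σ (a_n^2+b_n^2) = 32.

32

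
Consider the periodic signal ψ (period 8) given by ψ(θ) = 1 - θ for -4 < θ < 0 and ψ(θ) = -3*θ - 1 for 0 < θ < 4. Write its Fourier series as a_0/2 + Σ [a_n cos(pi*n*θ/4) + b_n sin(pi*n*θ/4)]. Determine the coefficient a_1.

16/pi**2

a_1 = 1/4 ∫_{-4}^{4} ψ(θ) cos(pi*θ/4) dθ.
Split the integral at the breakpoints.
Integrating by parts (boundary term plus one more integral), an antiderivative of (1 - θ) cos(pi*θ/4) is -4*θ*sin(pi*θ/4)/pi + 4*sin(pi*θ/4)/pi - 16*cos(pi*θ/4)/pi**2; evaluating from -4 to 0: ∫_{-4}^{0} (1 - θ) cos(pi*θ/4) dθ = (-16/pi**2) - (16/pi**2) = -32/pi**2.
Integrating by parts (boundary term plus one more integral), an antiderivative of (-3*θ - 1) cos(pi*θ/4) is -12*θ*sin(pi*θ/4)/pi - 4*sin(pi*θ/4)/pi - 48*cos(pi*θ/4)/pi**2; evaluating from 0 to 4: ∫_{0}^{4} (-3*θ - 1) cos(pi*θ/4) dθ = (48/pi**2) - (-48/pi**2) = 96/pi**2.
Summing the pieces and multiplying by (1/4) gives a_1 = 16/pi**2.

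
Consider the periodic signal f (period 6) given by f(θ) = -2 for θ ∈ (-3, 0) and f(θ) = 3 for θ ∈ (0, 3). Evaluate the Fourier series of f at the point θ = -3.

1/2

θ = -3 differs from θ = 3 by -1 full period(s), and the series is 6-periodic.
At θ = 3 the one-sided limits are f(3^-) = 3 and f(3^+) = -2.
By Dirichlet's theorem the series converges to their average, [(3) + (-2)]/2 = 1/2.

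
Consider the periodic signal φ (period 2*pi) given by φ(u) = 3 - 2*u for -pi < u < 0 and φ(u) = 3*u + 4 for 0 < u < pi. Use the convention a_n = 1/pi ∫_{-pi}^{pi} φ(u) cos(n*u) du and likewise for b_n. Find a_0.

a_0 = 1/pi ∫_{-pi}^{pi} φ(u) du = 1/pi · (pi*(14 + 5*pi)/2) = 7 + 5*pi/2.

7 + 5*pi/2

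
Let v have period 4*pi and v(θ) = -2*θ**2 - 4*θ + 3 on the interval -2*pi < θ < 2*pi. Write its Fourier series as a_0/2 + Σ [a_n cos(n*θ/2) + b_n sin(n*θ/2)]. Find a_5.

a_5 = (1/(2*pi)) ∫_{-2*pi}^{2*pi} v(θ) cos(5*θ/2) dθ.
Integrating by parts twice (tabular method), an antiderivative of (-2*θ**2 - 4*θ + 3) cos(5*θ/2) is -4*θ**2*sin(5*θ/2)/5 - 8*θ*sin(5*θ/2)/5 - 16*θ*cos(5*θ/2)/25 + 182*sin(5*θ/2)/125 - 16*cos(5*θ/2)/25; evaluating from -2*pi to 2*pi: ∫_{-2*pi}^{2*pi} (-2*θ**2 - 4*θ + 3) cos(5*θ/2) dθ = (16/25 + 32*pi/25) - (16/25 - 32*pi/25) = 64*pi/25.
Hence a_5 = (1/(2*pi))·(64*pi/25) = 32/25.

32/25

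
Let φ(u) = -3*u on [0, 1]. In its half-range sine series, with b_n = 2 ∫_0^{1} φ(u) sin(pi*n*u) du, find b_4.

b_4 = 2 ∫_0^{1} (-3*u) sin(4*pi*u) du.
Integrating by parts (boundary term plus one more integral), an antiderivative of (-3*u) sin(4*pi*u) is 3*u*cos(4*pi*u)/(4*pi) - 3*sin(4*pi*u)/(16*pi**2); evaluating from 0 to 1: ∫_{0}^{1} (-3*u) sin(4*pi*u) du = (3/(4*pi)) - (0) = 3/(4*pi).
Hence b_4 = 2·(3/(4*pi)) = 3/(2*pi).

3/(2*pi)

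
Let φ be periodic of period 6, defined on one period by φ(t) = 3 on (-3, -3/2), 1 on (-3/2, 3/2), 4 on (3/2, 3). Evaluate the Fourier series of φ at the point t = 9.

7/2

t = 9 differs from t = 3 by 1 full period(s), and the series is 6-periodic.
At t = 3 the one-sided limits are φ(3^-) = 4 and φ(3^+) = 3.
By Dirichlet's theorem the series converges to their average, [(4) + (3)]/2 = 7/2.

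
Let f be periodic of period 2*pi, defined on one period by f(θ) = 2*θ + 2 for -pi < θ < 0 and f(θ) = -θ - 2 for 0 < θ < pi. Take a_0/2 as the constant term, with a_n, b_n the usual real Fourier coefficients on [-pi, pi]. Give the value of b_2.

b_2 = 1/pi ∫_{-pi}^{pi} f(θ) sin(2*θ) dθ.
Split the integral at the breakpoints.
Integrating by parts (boundary term plus one more integral), an antiderivative of (2*θ + 2) sin(2*θ) is -θ*cos(2*θ) + sin(2*θ)/2 - cos(2*θ); evaluating from -pi to 0: ∫_{-pi}^{0} (2*θ + 2) sin(2*θ) dθ = (-1) - (-1 + pi) = -pi.
Integrating by parts (boundary term plus one more integral), an antiderivative of (-θ - 2) sin(2*θ) is θ*cos(2*θ)/2 - sin(2*θ)/4 + cos(2*θ); evaluating from 0 to pi: ∫_{0}^{pi} (-θ - 2) sin(2*θ) dθ = (1 + pi/2) - (1) = pi/2.
Summing the pieces and multiplying by (1/pi) gives b_2 = -1/2.

-1/2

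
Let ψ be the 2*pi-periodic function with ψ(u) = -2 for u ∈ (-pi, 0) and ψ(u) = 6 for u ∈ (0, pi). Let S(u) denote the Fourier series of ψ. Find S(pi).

At u = pi the one-sided limits are ψ(pi^-) = 6 and ψ(pi^+) = -2.
By Dirichlet's theorem the series converges to their average, [(6) + (-2)]/2 = 2.

2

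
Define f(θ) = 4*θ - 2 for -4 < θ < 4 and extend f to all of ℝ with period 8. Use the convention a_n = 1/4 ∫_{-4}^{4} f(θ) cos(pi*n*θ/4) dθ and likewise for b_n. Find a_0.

a_0 = 1/4 ∫_{-4}^{4} f(θ) dθ = 1/4 · (-16) = -4.

-4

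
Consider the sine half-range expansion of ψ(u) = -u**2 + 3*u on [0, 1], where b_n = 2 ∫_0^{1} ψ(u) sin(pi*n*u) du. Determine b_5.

b_5 = 2 ∫_0^{1} (-u**2 + 3*u) sin(5*pi*u) du.
Integrating by parts twice (tabular method), an antiderivative of (-u**2 + 3*u) sin(5*pi*u) is u**2*cos(5*pi*u)/(5*pi) - 2*u*sin(5*pi*u)/(25*pi**2) - 3*u*cos(5*pi*u)/(5*pi) + 3*sin(5*pi*u)/(25*pi**2) - 2*cos(5*pi*u)/(125*pi**3); evaluating from 0 to 1: ∫_{0}^{1} (-u**2 + 3*u) sin(5*pi*u) du = (2*(1 + 25*pi**2)/(125*pi**3)) - (-2/(125*pi**3)) = 2*(2 + 25*pi**2)/(125*pi**3).
Hence b_5 = 2·(2*(2 + 25*pi**2)/(125*pi**3)) = 4*(2 + 25*pi**2)/(125*pi**3).

4*(2 + 25*pi**2)/(125*pi**3)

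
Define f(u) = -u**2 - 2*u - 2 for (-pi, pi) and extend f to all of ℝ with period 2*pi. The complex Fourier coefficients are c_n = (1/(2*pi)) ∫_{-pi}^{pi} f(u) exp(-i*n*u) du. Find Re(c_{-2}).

Since f is real-valued, Re(c_{-2}) = (1/(2*pi)) ∫_{-pi}^{pi} f(u) cos(-2*u) du = a_{2}/2.
Integrating by parts twice (tabular method), an antiderivative of (-u**2 - 2*u - 2) cos(-2*u) is -u**2*sin(2*u)/2 - u*sin(2*u) - u*cos(2*u)/2 - 3*sin(2*u)/4 - cos(2*u)/2; evaluating from -pi to pi: ∫_{-pi}^{pi} (-u**2 - 2*u - 2) cos(-2*u) du = (-pi/2 - 1/2) - (-1/2 + pi/2) = -pi.
Hence Re(c_{-2}) = (1/(2*pi))·(-pi) = -1/2.

-1/2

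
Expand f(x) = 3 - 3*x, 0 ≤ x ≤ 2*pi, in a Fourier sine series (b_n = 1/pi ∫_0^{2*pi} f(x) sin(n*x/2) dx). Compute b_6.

2

b_6 = 1/pi ∫_0^{2*pi} (3 - 3*x) sin(3*x) dx.
Integrating by parts (boundary term plus one more integral), an antiderivative of (3 - 3*x) sin(3*x) is x*cos(3*x) - sin(3*x)/3 - cos(3*x); evaluating from 0 to 2*pi: ∫_{0}^{2*pi} (3 - 3*x) sin(3*x) dx = (-1 + 2*pi) - (-1) = 2*pi.
Hence b_6 = (1/pi)·(2*pi) = 2.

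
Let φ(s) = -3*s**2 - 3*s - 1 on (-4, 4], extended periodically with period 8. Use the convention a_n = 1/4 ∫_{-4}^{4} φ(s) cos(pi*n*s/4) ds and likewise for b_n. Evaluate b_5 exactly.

-24/(5*pi)

b_5 = 1/4 ∫_{-4}^{4} φ(s) sin(5*pi*s/4) ds.
Integrating by parts twice (tabular method), an antiderivative of (-3*s**2 - 3*s - 1) sin(5*pi*s/4) is 12*s**2*cos(5*pi*s/4)/(5*pi) - 96*s*sin(5*pi*s/4)/(25*pi**2) + 12*s*cos(5*pi*s/4)/(5*pi) - 48*sin(5*pi*s/4)/(25*pi**2) - 384*cos(5*pi*s/4)/(125*pi**3) + 4*cos(5*pi*s/4)/(5*pi); evaluating from -4 to 4: ∫_{-4}^{4} (-3*s**2 - 3*s - 1) sin(5*pi*s/4) ds = (4*(96 - 1525*pi**2)/(125*pi**3)) - (4*(96 - 925*pi**2)/(125*pi**3)) = -96/(5*pi).
Hence b_5 = (1/4)·(-96/(5*pi)) = -24/(5*pi).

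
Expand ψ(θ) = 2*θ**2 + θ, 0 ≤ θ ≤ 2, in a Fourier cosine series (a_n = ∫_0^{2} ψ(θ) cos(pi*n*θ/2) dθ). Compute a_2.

a_2 = ∫_0^{2} (2*θ**2 + θ) cos(pi*θ) dθ.
Integrating by parts twice (tabular method), an antiderivative of (2*θ**2 + θ) cos(pi*θ) is 2*θ**2*sin(pi*θ)/pi + θ*sin(pi*θ)/pi + 4*θ*cos(pi*θ)/pi**2 - 4*sin(pi*θ)/pi**3 + cos(pi*θ)/pi**2; evaluating from 0 to 2: ∫_{0}^{2} (2*θ**2 + θ) cos(pi*θ) dθ = (9/pi**2) - (pi**(-2)) = 8/pi**2.
Hence a_2 = 8/pi**2.

8/pi**2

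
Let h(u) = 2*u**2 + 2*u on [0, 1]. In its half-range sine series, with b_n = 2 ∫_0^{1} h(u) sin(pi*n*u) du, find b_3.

8*(-2 + 9*pi**2)/(27*pi**3)

b_3 = 2 ∫_0^{1} (2*u**2 + 2*u) sin(3*pi*u) du.
Integrating by parts twice (tabular method), an antiderivative of (2*u**2 + 2*u) sin(3*pi*u) is -2*u**2*cos(3*pi*u)/(3*pi) + 4*u*sin(3*pi*u)/(9*pi**2) - 2*u*cos(3*pi*u)/(3*pi) + 2*sin(3*pi*u)/(9*pi**2) + 4*cos(3*pi*u)/(27*pi**3); evaluating from 0 to 1: ∫_{0}^{1} (2*u**2 + 2*u) sin(3*pi*u) du = (4*(-1 + 9*pi**2)/(27*pi**3)) - (4/(27*pi**3)) = 4*(-2 + 9*pi**2)/(27*pi**3).
Hence b_3 = 2·(4*(-2 + 9*pi**2)/(27*pi**3)) = 8*(-2 + 9*pi**2)/(27*pi**3).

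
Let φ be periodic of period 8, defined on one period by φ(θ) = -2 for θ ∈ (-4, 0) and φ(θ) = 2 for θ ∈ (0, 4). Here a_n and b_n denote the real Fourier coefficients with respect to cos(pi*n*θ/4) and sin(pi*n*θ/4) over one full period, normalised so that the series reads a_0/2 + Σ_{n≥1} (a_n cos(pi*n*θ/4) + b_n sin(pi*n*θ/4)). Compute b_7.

8/(7*pi)

b_7 = 1/4 ∫_{-4}^{4} φ(θ) sin(7*pi*θ/4) dθ.
φ is odd and sin(7*pi*θ/4) is odd, so the integrand is even and b_7 = 1/2 ∫_0^{4} φ(θ) sin(7*pi*θ/4) dθ.
Directly, an antiderivative of (2) sin(7*pi*θ/4) is -8*cos(7*pi*θ/4)/(7*pi); evaluating from 0 to 4: ∫_{0}^{4} (2) sin(7*pi*θ/4) dθ = (8/(7*pi)) - (-8/(7*pi)) = 16/(7*pi).
Hence b_7 = (1/2)·(16/(7*pi)) = 8/(7*pi).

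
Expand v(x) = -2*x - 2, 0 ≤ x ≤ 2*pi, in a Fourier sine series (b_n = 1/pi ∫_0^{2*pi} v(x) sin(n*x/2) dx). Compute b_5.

8*(-pi - 1)/(5*pi)

b_5 = 1/pi ∫_0^{2*pi} (-2*x - 2) sin(5*x/2) dx.
Integrating by parts (boundary term plus one more integral), an antiderivative of (-2*x - 2) sin(5*x/2) is 4*x*cos(5*x/2)/5 - 8*sin(5*x/2)/25 + 4*cos(5*x/2)/5; evaluating from 0 to 2*pi: ∫_{0}^{2*pi} (-2*x - 2) sin(5*x/2) dx = (-8*pi/5 - 4/5) - (4/5) = -8*pi/5 - 8/5.
Hence b_5 = (1/pi)·(-8*pi/5 - 8/5) = 8*(-pi - 1)/(5*pi).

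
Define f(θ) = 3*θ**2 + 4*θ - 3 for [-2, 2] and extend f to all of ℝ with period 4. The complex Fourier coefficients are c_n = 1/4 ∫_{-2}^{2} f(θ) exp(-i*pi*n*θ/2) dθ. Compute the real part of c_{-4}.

Since f is real-valued, Re(c_{-4}) = 1/4 ∫_{-2}^{2} f(θ) cos(-2*pi*θ) dθ = a_{4}/2.
Integrating by parts twice (tabular method), an antiderivative of (3*θ**2 + 4*θ - 3) cos(-2*pi*θ) is 3*θ**2*sin(2*pi*θ)/(2*pi) + 2*θ*sin(2*pi*θ)/pi + 3*θ*cos(2*pi*θ)/(2*pi**2) - 3*sin(2*pi*θ)/(2*pi) - 3*sin(2*pi*θ)/(4*pi**3) + cos(2*pi*θ)/pi**2; evaluating from -2 to 2: ∫_{-2}^{2} (3*θ**2 + 4*θ - 3) cos(-2*pi*θ) dθ = (4/pi**2) - (-2/pi**2) = 6/pi**2.
Hence Re(c_{-4}) = (1/4)·(6/pi**2) = 3/(2*pi**2).

3/(2*pi**2)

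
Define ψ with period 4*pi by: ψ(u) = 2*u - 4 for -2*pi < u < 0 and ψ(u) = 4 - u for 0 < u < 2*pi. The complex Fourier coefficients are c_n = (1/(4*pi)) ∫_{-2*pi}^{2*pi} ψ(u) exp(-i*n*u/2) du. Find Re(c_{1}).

Since ψ is real-valued, Re(c_{1}) = (1/(4*pi)) ∫_{-2*pi}^{2*pi} ψ(u) cos(u/2) du = a_{1}/2.
Split the integral at the breakpoints.
Integrating by parts (boundary term plus one more integral), an antiderivative of (2*u - 4) cos(u/2) is 4*u*sin(u/2) - 8*sin(u/2) + 8*cos(u/2); evaluating from -2*pi to 0: ∫_{-2*pi}^{0} (2*u - 4) cos(u/2) du = (8) - (-8) = 16.
Integrating by parts (boundary term plus one more integral), an antiderivative of (4 - u) cos(u/2) is -2*u*sin(u/2) + 8*sin(u/2) - 4*cos(u/2); evaluating from 0 to 2*pi: ∫_{0}^{2*pi} (4 - u) cos(u/2) du = (4) - (-4) = 8.
So ∫_{-2*pi}^{2*pi} ψ(u) cos(u/2) du = 24.
Hence Re(c_{1}) = (1/(4*pi))·(24) = 6/pi.

6/pi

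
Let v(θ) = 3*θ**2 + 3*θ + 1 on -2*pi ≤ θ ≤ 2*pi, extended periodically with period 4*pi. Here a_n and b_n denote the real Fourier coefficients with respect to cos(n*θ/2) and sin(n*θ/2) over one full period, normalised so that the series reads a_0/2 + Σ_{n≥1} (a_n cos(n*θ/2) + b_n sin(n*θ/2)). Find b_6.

-2

b_6 = (1/(2*pi)) ∫_{-2*pi}^{2*pi} v(θ) sin(3*θ) dθ.
Integrating by parts twice (tabular method), an antiderivative of (3*θ**2 + 3*θ + 1) sin(3*θ) is -θ**2*cos(3*θ) + 2*θ*sin(3*θ)/3 - θ*cos(3*θ) + sin(3*θ)/3 - cos(3*θ)/9; evaluating from -2*pi to 2*pi: ∫_{-2*pi}^{2*pi} (3*θ**2 + 3*θ + 1) sin(3*θ) dθ = (-4*pi**2 - 2*pi - 1/9) - (-4*pi**2 - 1/9 + 2*pi) = -4*pi.
Hence b_6 = (1/(2*pi))·(-4*pi) = -2.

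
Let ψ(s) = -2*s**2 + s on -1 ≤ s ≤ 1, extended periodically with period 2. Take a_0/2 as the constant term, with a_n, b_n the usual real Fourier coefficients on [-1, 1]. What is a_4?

-1/(2*pi**2)

a_4 = ∫_{-1}^{1} ψ(s) cos(4*pi*s) ds.
Integrating by parts twice (tabular method), an antiderivative of (-2*s**2 + s) cos(4*pi*s) is -s**2*sin(4*pi*s)/(2*pi) + s*sin(4*pi*s)/(4*pi) - s*cos(4*pi*s)/(4*pi**2) + sin(4*pi*s)/(16*pi**3) + cos(4*pi*s)/(16*pi**2); evaluating from -1 to 1: ∫_{-1}^{1} (-2*s**2 + s) cos(4*pi*s) ds = (-3/(16*pi**2)) - (5/(16*pi**2)) = -1/(2*pi**2).
Hence a_4 = -1/(2*pi**2).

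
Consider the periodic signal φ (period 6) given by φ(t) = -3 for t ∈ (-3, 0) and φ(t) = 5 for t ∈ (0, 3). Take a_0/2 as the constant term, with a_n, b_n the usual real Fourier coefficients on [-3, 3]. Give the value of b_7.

16/(7*pi)

b_7 = 1/3 ∫_{-3}^{3} φ(t) sin(7*pi*t/3) dt.
Split the integral at the breakpoints.
Directly, an antiderivative of (-3) sin(7*pi*t/3) is 9*cos(7*pi*t/3)/(7*pi); evaluating from -3 to 0: ∫_{-3}^{0} (-3) sin(7*pi*t/3) dt = (9/(7*pi)) - (-9/(7*pi)) = 18/(7*pi).
Directly, an antiderivative of (5) sin(7*pi*t/3) is -15*cos(7*pi*t/3)/(7*pi); evaluating from 0 to 3: ∫_{0}^{3} (5) sin(7*pi*t/3) dt = (15/(7*pi)) - (-15/(7*pi)) = 30/(7*pi).
Summing the pieces and multiplying by (1/3) gives b_7 = 16/(7*pi).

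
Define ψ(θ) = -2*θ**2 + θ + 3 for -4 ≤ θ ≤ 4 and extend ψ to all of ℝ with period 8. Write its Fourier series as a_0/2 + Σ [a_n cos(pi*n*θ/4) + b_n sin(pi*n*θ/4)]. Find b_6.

b_6 = 1/4 ∫_{-4}^{4} ψ(θ) sin(3*pi*θ/2) dθ.
Integrating by parts twice (tabular method), an antiderivative of (-2*θ**2 + θ + 3) sin(3*pi*θ/2) is 4*θ**2*cos(3*pi*θ/2)/(3*pi) - 16*θ*sin(3*pi*θ/2)/(9*pi**2) - 2*θ*cos(3*pi*θ/2)/(3*pi) + 4*sin(3*pi*θ/2)/(9*pi**2) - 2*cos(3*pi*θ/2)/pi - 32*cos(3*pi*θ/2)/(27*pi**3); evaluating from -4 to 4: ∫_{-4}^{4} (-2*θ**2 + θ + 3) sin(3*pi*θ/2) dθ = (2*(-16 + 225*pi**2)/(27*pi**3)) - (-32/(27*pi**3) + 22/pi) = -16/(3*pi).
Hence b_6 = (1/4)·(-16/(3*pi)) = -4/(3*pi).

-4/(3*pi)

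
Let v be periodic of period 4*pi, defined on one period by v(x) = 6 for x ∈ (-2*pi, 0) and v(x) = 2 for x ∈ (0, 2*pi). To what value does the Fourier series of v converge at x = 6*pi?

4

x = 6*pi differs from x = -2*pi by 2 full period(s), and the series is 4*pi-periodic.
At x = -2*pi the one-sided limits are v(-2*pi^-) = 2 and v(-2*pi^+) = 6.
By Dirichlet's theorem the series converges to their average, [(2) + (6)]/2 = 4.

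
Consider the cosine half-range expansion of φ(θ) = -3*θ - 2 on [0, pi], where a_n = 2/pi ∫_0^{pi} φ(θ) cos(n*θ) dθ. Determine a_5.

a_5 = 2/pi ∫_0^{pi} (-3*θ - 2) cos(5*θ) dθ.
Integrating by parts (boundary term plus one more integral), an antiderivative of (-3*θ - 2) cos(5*θ) is -3*θ*sin(5*θ)/5 - 2*sin(5*θ)/5 - 3*cos(5*θ)/25; evaluating from 0 to pi: ∫_{0}^{pi} (-3*θ - 2) cos(5*θ) dθ = (3/25) - (-3/25) = 6/25.
Hence a_5 = (2/pi)·(6/25) = 12/(25*pi).

12/(25*pi)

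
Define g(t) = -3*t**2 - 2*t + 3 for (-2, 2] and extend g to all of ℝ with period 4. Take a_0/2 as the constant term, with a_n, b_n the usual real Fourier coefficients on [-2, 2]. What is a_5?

a_5 = 1/2 ∫_{-2}^{2} g(t) cos(5*pi*t/2) dt.
Integrating by parts twice (tabular method), an antiderivative of (-3*t**2 - 2*t + 3) cos(5*pi*t/2) is -6*t**2*sin(5*pi*t/2)/(5*pi) - 4*t*sin(5*pi*t/2)/(5*pi) - 24*t*cos(5*pi*t/2)/(25*pi**2) + 48*sin(5*pi*t/2)/(125*pi**3) + 6*sin(5*pi*t/2)/(5*pi) - 8*cos(5*pi*t/2)/(25*pi**2); evaluating from -2 to 2: ∫_{-2}^{2} (-3*t**2 - 2*t + 3) cos(5*pi*t/2) dt = (56/(25*pi**2)) - (-8/(5*pi**2)) = 96/(25*pi**2).
Hence a_5 = (1/2)·(96/(25*pi**2)) = 48/(25*pi**2).

48/(25*pi**2)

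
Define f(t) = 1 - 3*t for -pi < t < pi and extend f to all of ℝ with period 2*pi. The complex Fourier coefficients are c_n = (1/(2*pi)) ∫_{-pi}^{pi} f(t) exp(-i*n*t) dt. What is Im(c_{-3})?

-1

Since f is real-valued, Im(c_{-3}) = -(1/(2*pi)) ∫_{-pi}^{pi} f(t) sin(-3*t) dt = b_{3}/2.
Integrating by parts (boundary term plus one more integral), an antiderivative of (1 - 3*t) sin(-3*t) is -t*cos(3*t) + sin(3*t)/3 + cos(3*t)/3; evaluating from -pi to pi: ∫_{-pi}^{pi} (1 - 3*t) sin(-3*t) dt = (-1/3 + pi) - (-pi - 1/3) = 2*pi.
Hence Im(c_{-3}) = (-1/(2*pi))·(2*pi) = -1.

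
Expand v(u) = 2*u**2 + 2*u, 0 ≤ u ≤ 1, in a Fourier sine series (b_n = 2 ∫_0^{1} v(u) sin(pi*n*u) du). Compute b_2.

b_2 = 2 ∫_0^{1} (2*u**2 + 2*u) sin(2*pi*u) du.
Integrating by parts twice (tabular method), an antiderivative of (2*u**2 + 2*u) sin(2*pi*u) is -u**2*cos(2*pi*u)/pi + u*sin(2*pi*u)/pi**2 - u*cos(2*pi*u)/pi + sin(2*pi*u)/(2*pi**2) + cos(2*pi*u)/(2*pi**3); evaluating from 0 to 1: ∫_{0}^{1} (2*u**2 + 2*u) sin(2*pi*u) du = (-2/pi + 1/(2*pi**3)) - (1/(2*pi**3)) = -2/pi.
Hence b_2 = 2·(-2/pi) = -4/pi.

-4/pi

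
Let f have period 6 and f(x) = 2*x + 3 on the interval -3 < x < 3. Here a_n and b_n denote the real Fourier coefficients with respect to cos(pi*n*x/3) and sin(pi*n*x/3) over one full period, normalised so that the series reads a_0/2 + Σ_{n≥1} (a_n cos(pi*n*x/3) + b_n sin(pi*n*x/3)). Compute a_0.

a_0 = 1/3 ∫_{-3}^{3} f(x) dx = 1/3 · (18) = 6.

6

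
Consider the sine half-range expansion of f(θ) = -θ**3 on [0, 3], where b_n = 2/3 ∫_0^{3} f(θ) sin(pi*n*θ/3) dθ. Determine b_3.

b_3 = 2/3 ∫_0^{3} (-θ**3) sin(pi*θ) dθ.
Integrating by parts three times (tabular method), an antiderivative of (-θ**3) sin(pi*θ) is θ**3*cos(pi*θ)/pi - 3*θ**2*sin(pi*θ)/pi**2 - 6*θ*cos(pi*θ)/pi**3 + 6*sin(pi*θ)/pi**4; evaluating from 0 to 3: ∫_{0}^{3} (-θ**3) sin(pi*θ) dθ = (-27/pi + 18/pi**3) - (0) = -27/pi + 18/pi**3.
Hence b_3 = (2/3)·(-27/pi + 18/pi**3) = -18/pi + 12/pi**3.

-18/pi + 12/pi**3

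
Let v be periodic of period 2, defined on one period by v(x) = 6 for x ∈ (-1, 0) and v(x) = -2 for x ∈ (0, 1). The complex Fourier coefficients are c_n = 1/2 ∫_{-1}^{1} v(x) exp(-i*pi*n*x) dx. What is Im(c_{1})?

8/pi

Since v is real-valued, Im(c_{1}) = -1/2 ∫_{-1}^{1} v(x) sin(pi*x) dx = -b_{1}/2.
Split the integral at the breakpoints.
Directly, an antiderivative of (6) sin(pi*x) is -6*cos(pi*x)/pi; evaluating from -1 to 0: ∫_{-1}^{0} (6) sin(pi*x) dx = (-6/pi) - (6/pi) = -12/pi.
Directly, an antiderivative of (-2) sin(pi*x) is 2*cos(pi*x)/pi; evaluating from 0 to 1: ∫_{0}^{1} (-2) sin(pi*x) dx = (-2/pi) - (2/pi) = -4/pi.
So ∫_{-1}^{1} v(x) sin(pi*x) dx = -16/pi.
Hence Im(c_{1}) = (-1/2)·(-16/pi) = 8/pi.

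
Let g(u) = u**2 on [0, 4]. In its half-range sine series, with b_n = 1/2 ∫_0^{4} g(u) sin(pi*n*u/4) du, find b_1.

-128/pi**3 + 32/pi

b_1 = 1/2 ∫_0^{4} (u**2) sin(pi*u/4) du.
Integrating by parts twice (tabular method), an antiderivative of (u**2) sin(pi*u/4) is -4*u**2*cos(pi*u/4)/pi + 32*u*sin(pi*u/4)/pi**2 + 128*cos(pi*u/4)/pi**3; evaluating from 0 to 4: ∫_{0}^{4} (u**2) sin(pi*u/4) du = (-128/pi**3 + 64/pi) - (128/pi**3) = -256/pi**3 + 64/pi.
Hence b_1 = (1/2)·(-256/pi**3 + 64/pi) = -128/pi**3 + 32/pi.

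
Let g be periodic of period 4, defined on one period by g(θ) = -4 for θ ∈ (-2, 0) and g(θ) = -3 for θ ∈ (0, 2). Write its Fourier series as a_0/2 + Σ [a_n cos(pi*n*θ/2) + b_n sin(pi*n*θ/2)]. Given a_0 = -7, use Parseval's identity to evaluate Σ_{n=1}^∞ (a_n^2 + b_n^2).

1/2

Parseval: a_0^2/2 + Σ_{n≥1} (a_n^2+b_n^2) = 1/2 ∫_{-2}^{2} g(θ)^2 dθ = 25.
Subtract a_0^2/2 = 49/2: Σ (a_n^2+b_n^2) = 1/2.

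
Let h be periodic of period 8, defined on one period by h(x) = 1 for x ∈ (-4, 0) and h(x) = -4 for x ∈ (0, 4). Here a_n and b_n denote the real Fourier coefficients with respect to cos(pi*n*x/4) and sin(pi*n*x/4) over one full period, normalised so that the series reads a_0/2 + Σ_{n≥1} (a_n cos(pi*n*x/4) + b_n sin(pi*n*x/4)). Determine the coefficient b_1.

b_1 = 1/4 ∫_{-4}^{4} h(x) sin(pi*x/4) dx.
Split the integral at the breakpoints.
Directly, an antiderivative of (1) sin(pi*x/4) is -4*cos(pi*x/4)/pi; evaluating from -4 to 0: ∫_{-4}^{0} (1) sin(pi*x/4) dx = (-4/pi) - (4/pi) = -8/pi.
Directly, an antiderivative of (-4) sin(pi*x/4) is 16*cos(pi*x/4)/pi; evaluating from 0 to 4: ∫_{0}^{4} (-4) sin(pi*x/4) dx = (-16/pi) - (16/pi) = -32/pi.
Summing the pieces and multiplying by (1/4) gives b_1 = -10/pi.

-10/pi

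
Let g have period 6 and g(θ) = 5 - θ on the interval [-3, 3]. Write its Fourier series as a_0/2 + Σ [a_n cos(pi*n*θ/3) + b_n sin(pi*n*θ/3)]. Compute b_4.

b_4 = 1/3 ∫_{-3}^{3} g(θ) sin(4*pi*θ/3) dθ.
Integrating by parts (boundary term plus one more integral), an antiderivative of (5 - θ) sin(4*pi*θ/3) is 3*θ*cos(4*pi*θ/3)/(4*pi) - 9*sin(4*pi*θ/3)/(16*pi**2) - 15*cos(4*pi*θ/3)/(4*pi); evaluating from -3 to 3: ∫_{-3}^{3} (5 - θ) sin(4*pi*θ/3) dθ = (-3/(2*pi)) - (-6/pi) = 9/(2*pi).
Hence b_4 = (1/3)·(9/(2*pi)) = 3/(2*pi).

3/(2*pi)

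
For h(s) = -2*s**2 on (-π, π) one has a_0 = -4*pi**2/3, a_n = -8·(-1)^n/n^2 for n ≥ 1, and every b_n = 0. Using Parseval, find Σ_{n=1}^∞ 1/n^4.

Parseval: a_0^2/2 + Σ a_n^2 = (1/π) ∫_{-π}^{π} h(s)^2 ds = 8*pi**4/5.
Subtract a_0^2/2 = 8*pi**4/9: Σ a_n^2 = 32*pi**4/45.
Since a_n^2 = 64/n^4, Σ 1/n^4 = pi**4/90.

pi**4/90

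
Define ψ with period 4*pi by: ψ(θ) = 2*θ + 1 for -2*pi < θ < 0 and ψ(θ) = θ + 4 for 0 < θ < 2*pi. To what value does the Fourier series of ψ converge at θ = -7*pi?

pi + 4

θ = -7*pi differs from θ = pi by -2 full period(s), and the series is 4*pi-periodic.
ψ is continuous at θ = pi with value pi + 4, so the series converges to pi + 4 there.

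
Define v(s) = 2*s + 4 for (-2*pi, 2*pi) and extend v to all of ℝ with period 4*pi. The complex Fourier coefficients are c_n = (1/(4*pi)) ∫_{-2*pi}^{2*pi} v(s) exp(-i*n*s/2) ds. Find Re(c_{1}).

Since v is real-valued, Re(c_{1}) = (1/(4*pi)) ∫_{-2*pi}^{2*pi} v(s) cos(s/2) ds = a_{1}/2.
Integrating by parts (boundary term plus one more integral), an antiderivative of (2*s + 4) cos(s/2) is 4*s*sin(s/2) + 8*sin(s/2) + 8*cos(s/2); evaluating from -2*pi to 2*pi: ∫_{-2*pi}^{2*pi} (2*s + 4) cos(s/2) ds = (-8) - (-8) = 0.
Hence Re(c_{1}) = (1/(4*pi))·(0) = 0.

0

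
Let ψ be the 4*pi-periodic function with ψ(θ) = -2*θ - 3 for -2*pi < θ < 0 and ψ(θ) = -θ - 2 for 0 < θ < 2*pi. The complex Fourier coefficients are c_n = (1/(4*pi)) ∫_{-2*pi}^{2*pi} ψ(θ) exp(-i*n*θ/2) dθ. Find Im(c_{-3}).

Since ψ is real-valued, Im(c_{-3}) = -(1/(4*pi)) ∫_{-2*pi}^{2*pi} ψ(θ) sin(-3*θ/2) dθ = b_{3}/2.
Split the integral at the breakpoints.
Integrating by parts (boundary term plus one more integral), an antiderivative of (-2*θ - 3) sin(-3*θ/2) is -4*θ*cos(3*θ/2)/3 + 8*sin(3*θ/2)/9 - 2*cos(3*θ/2); evaluating from -2*pi to 0: ∫_{-2*pi}^{0} (-2*θ - 3) sin(-3*θ/2) dθ = (-2) - (2 - 8*pi/3) = -4 + 8*pi/3.
Integrating by parts (boundary term plus one more integral), an antiderivative of (-θ - 2) sin(-3*θ/2) is -2*θ*cos(3*θ/2)/3 + 4*sin(3*θ/2)/9 - 4*cos(3*θ/2)/3; evaluating from 0 to 2*pi: ∫_{0}^{2*pi} (-θ - 2) sin(-3*θ/2) dθ = (4/3 + 4*pi/3) - (-4/3) = 8/3 + 4*pi/3.
So ∫_{-2*pi}^{2*pi} ψ(θ) sin(-3*θ/2) dθ = -4/3 + 4*pi.
Hence Im(c_{-3}) = (-1/(4*pi))·(-4/3 + 4*pi) = (1/3 - pi)/pi.

(1/3 - pi)/pi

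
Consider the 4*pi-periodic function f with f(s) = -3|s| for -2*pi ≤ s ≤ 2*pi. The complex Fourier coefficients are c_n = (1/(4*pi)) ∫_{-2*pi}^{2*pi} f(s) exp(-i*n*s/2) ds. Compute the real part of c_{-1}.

Since f is real-valued, Re(c_{-1}) = (1/(4*pi)) ∫_{-2*pi}^{2*pi} f(s) cos(-s/2) ds = a_{1}/2.
f is even and cos(-s/2) is even, so the integrand is even: ∫_{-2*pi}^{2*pi} f(s) cos(-s/2) ds = 2∫_0^{2*pi} f(s) cos(-s/2) ds.
Integrating by parts (boundary term plus one more integral), an antiderivative of (-3*s) cos(-s/2) is -6*s*sin(s/2) - 12*cos(s/2); evaluating from 0 to 2*pi: ∫_{0}^{2*pi} (-3*s) cos(-s/2) ds = (12) - (-12) = 24.
So ∫_{-2*pi}^{2*pi} f(s) cos(-s/2) ds = 48.
Hence Re(c_{-1}) = (1/(4*pi))·(48) = 12/pi.

12/pi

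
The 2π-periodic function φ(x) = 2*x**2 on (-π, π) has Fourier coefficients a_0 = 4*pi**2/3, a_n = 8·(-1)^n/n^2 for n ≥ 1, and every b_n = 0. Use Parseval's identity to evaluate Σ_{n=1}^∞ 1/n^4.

Parseval: a_0^2/2 + Σ a_n^2 = (1/π) ∫_{-π}^{π} φ(x)^2 dx = 8*pi**4/5.
Subtract a_0^2/2 = 8*pi**4/9: Σ a_n^2 = 32*pi**4/45.
Since a_n^2 = 64/n^4, Σ 1/n^4 = pi**4/90.

pi**4/90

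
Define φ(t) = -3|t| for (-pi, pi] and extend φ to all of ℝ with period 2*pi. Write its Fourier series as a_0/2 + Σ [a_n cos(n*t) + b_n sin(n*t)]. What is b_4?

b_4 = 1/pi ∫_{-pi}^{pi} φ(t) sin(4*t) dt.
φ is even and sin(4*t) is odd, so the integrand is odd over a symmetric interval and the integral vanishes.

0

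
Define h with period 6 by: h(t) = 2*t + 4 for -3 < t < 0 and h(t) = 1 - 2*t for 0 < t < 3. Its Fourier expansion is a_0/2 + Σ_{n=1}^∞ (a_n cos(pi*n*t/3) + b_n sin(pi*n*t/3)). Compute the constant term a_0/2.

-1/2

a_0 = 1/3 ∫_{-3}^{3} h(t) dt = 1/3 · (-3) = -1.
So the constant term a_0/2 = -1/2.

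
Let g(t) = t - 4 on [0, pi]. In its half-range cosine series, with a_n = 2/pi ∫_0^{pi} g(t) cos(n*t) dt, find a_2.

0

a_2 = 2/pi ∫_0^{pi} (t - 4) cos(2*t) dt.
Integrating by parts (boundary term plus one more integral), an antiderivative of (t - 4) cos(2*t) is t*sin(2*t)/2 - 2*sin(2*t) + cos(2*t)/4; evaluating from 0 to pi: ∫_{0}^{pi} (t - 4) cos(2*t) dt = (1/4) - (1/4) = 0.
Hence a_2 = (2/pi)·(0) = 0.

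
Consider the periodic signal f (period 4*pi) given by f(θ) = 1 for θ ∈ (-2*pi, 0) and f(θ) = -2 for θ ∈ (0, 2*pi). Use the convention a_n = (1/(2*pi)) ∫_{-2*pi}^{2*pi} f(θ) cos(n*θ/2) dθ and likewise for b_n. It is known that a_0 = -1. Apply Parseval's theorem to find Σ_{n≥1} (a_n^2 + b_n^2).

Parseval: a_0^2/2 + Σ_{n≥1} (a_n^2+b_n^2) = (1/(2*pi)) ∫_{-2*pi}^{2*pi} f(θ)^2 dθ = 5.
Subtract a_0^2/2 = 1/2: Σ (a_n^2+b_n^2) = 9/2.

9/2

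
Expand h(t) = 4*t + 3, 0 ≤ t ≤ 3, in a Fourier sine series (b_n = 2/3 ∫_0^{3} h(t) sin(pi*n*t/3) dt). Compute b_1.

b_1 = 2/3 ∫_0^{3} (4*t + 3) sin(pi*t/3) dt.
Integrating by parts (boundary term plus one more integral), an antiderivative of (4*t + 3) sin(pi*t/3) is -12*t*cos(pi*t/3)/pi + 36*sin(pi*t/3)/pi**2 - 9*cos(pi*t/3)/pi; evaluating from 0 to 3: ∫_{0}^{3} (4*t + 3) sin(pi*t/3) dt = (45/pi) - (-9/pi) = 54/pi.
Hence b_1 = (2/3)·(54/pi) = 36/pi.

36/pi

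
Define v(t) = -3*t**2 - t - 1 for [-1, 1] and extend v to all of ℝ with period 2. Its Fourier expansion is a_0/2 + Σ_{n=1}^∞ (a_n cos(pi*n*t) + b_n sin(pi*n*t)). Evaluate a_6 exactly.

-1/(3*pi**2)

a_6 = ∫_{-1}^{1} v(t) cos(6*pi*t) dt.
Integrating by parts twice (tabular method), an antiderivative of (-3*t**2 - t - 1) cos(6*pi*t) is -t**2*sin(6*pi*t)/(2*pi) - t*sin(6*pi*t)/(6*pi) - t*cos(6*pi*t)/(6*pi**2) - sin(6*pi*t)/(6*pi) + sin(6*pi*t)/(36*pi**3) - cos(6*pi*t)/(36*pi**2); evaluating from -1 to 1: ∫_{-1}^{1} (-3*t**2 - t - 1) cos(6*pi*t) dt = (-7/(36*pi**2)) - (5/(36*pi**2)) = -1/(3*pi**2).
Hence a_6 = -1/(3*pi**2).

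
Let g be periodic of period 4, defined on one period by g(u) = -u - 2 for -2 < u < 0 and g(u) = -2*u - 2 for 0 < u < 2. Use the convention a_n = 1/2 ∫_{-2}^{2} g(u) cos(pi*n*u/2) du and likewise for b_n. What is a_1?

4/pi**2

a_1 = 1/2 ∫_{-2}^{2} g(u) cos(pi*u/2) du.
Split the integral at the breakpoints.
Integrating by parts (boundary term plus one more integral), an antiderivative of (-u - 2) cos(pi*u/2) is -2*u*sin(pi*u/2)/pi - 4*sin(pi*u/2)/pi - 4*cos(pi*u/2)/pi**2; evaluating from -2 to 0: ∫_{-2}^{0} (-u - 2) cos(pi*u/2) du = (-4/pi**2) - (4/pi**2) = -8/pi**2.
Integrating by parts (boundary term plus one more integral), an antiderivative of (-2*u - 2) cos(pi*u/2) is -4*u*sin(pi*u/2)/pi - 4*sin(pi*u/2)/pi - 8*cos(pi*u/2)/pi**2; evaluating from 0 to 2: ∫_{0}^{2} (-2*u - 2) cos(pi*u/2) du = (8/pi**2) - (-8/pi**2) = 16/pi**2.
Summing the pieces and multiplying by (1/2) gives a_1 = 4/pi**2.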